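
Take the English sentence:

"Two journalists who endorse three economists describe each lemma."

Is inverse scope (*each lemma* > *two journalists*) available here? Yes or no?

Yes

Although the sentence contains a relative clause (*who endorse three economists*), *each lemma* is outside it, in the matrix VP.
Ordinary QR to a clause-peripheral position gives the wide-scope LF for the lower DP.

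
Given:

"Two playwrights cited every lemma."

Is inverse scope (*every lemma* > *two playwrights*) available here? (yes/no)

Both DPs are arguments of the same predicate; there is no clause or island boundary between them.
Clause-internal QR can adjoin the lower DP above the subject, yielding the inverse reading.

Yes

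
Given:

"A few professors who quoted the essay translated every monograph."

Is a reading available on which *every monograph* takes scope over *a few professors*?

Yes

Although the sentence contains a relative clause (*who quoted the essay*), *every monograph* is outside it, in the matrix VP.
With no island boundary between them, the object can take inverse scope over the subject via ordinary QR within the clause.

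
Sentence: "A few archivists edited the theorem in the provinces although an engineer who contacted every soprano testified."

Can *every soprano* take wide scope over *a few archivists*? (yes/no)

No

*every soprano* sits inside the relative clause *who contacted every soprano*, which is itself inside the adjunct *although an engineer who contacted every soprano testified*.
Both the relative clause and the enclosing adjunct are scope islands; QR cannot cross either.
*every soprano* > *a few archivists* would require crossing that boundary, which is illicit.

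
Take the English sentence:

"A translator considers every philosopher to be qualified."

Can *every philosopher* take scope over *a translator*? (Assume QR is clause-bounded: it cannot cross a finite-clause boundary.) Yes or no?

Yes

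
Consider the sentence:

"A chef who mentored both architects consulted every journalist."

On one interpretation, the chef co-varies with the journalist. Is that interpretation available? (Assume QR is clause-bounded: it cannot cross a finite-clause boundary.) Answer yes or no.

The paraphrase describes the scope ordering *every journalist* > *a chef*.
Although the sentence contains a relative clause (*who mentored both architects*), *every journalist* is outside it, in the matrix VP.
Since no island is crossed, the inverse ordering is licensed alongside surface scope.

Yes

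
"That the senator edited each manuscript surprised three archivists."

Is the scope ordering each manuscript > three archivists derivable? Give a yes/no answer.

*each manuscript* sits inside the sentential subject *that the senator edited each manuscript*.
Sentential subjects are islands: a quantifier inside the subject clause cannot raise over the matrix predicate.
*each manuscript* is confined to the island and cannot take scope over *three archivists*.

No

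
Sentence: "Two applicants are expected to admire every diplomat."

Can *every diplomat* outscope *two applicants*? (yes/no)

Yes

*every diplomat* is the object of the infinitival complement of a raising predicate; raising infinitives are transparent for QR, so the two DPs are in effect clausemates.
With no island boundary between them, the object can take inverse scope over the subject via ordinary QR within the clause.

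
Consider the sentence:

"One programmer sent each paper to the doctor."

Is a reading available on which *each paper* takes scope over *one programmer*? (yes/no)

Yes

*each paper* and *one programmer* are in the same minimal clause.
No island intervenes, so both surface and inverse scope are derivable.
The sentence is scopally ambiguous between *one programmer* > *each paper* and *each paper* > *one programmer*.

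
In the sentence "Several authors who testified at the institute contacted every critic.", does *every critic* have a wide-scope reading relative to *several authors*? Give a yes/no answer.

The RC *who testified at the institute* is an island, but *every critic* is not inside it — it is the matrix object, a clausemate of *several authors*.
Nothing blocks QR of the lower DP to a position above the higher one, so inverse scope is available.

Yes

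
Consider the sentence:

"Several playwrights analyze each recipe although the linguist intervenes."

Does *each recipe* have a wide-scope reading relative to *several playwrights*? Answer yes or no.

Yes

Although there is an adjunct clause, *each recipe* is in the main clause, not inside the adjunct.
Clause-internal QR can adjoin the lower DP above the subject, yielding the inverse reading.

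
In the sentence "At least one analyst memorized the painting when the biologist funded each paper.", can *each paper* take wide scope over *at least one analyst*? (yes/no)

Structurally, *each paper* is inside the adjunct clause *when the biologist funded each paper*.
The adjunct-island constraint bars QR out of an adverbial clause.
*each paper* > *at least one analyst* would require crossing that boundary, which is illicit.

No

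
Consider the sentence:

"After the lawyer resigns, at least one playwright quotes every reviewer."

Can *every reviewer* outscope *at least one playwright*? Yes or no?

The adjunct island is irrelevant here — *every reviewer* and *at least one playwright* are both in the matrix clause.
Clause-internal QR can adjoin the lower DP above the subject, yielding the inverse reading.

Yes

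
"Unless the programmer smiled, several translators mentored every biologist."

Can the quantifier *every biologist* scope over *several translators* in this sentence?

*every biologist* is a matrix argument; the adjunct is an island but the target quantifier is outside it.
Clause-internal QR can adjoin the lower DP above the subject, yielding the inverse reading.
The sentence is scopally ambiguous between *several translators* > *every biologist* and *every biologist* > *several translators*.

Yes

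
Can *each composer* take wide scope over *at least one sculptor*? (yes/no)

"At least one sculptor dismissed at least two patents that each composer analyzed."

No

The target quantifier *each composer* is part of the relative clause *that each composer analyzed* modifying *at least two patents*.
A relative clause is a scope island — quantifier raising cannot cross its boundary.
There is no licit LF on which *each composer* c-commands *at least one sculptor*.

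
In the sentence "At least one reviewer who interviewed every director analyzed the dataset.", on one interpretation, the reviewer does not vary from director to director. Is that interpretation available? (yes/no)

Yes

That reading corresponds to *at least one reviewer* > *every director*.
Surface scope (*at least one reviewer* > *every director*) is always derivable; islands only block QR, not in-situ interpretation.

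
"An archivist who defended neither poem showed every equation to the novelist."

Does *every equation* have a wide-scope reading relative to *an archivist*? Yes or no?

The relative clause *who defended neither poem* modifies *an archivist*, but *every equation* is not inside that relative clause — it is an argument of the matrix verb.
Ordinary QR to a clause-peripheral position gives the wide-scope LF for the lower DP.
Both orderings are possible: *an archivist* > *every equation* and *every equation* > *an archivist*.

Yes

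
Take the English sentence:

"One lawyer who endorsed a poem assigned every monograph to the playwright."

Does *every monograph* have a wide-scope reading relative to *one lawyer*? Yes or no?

Yes

*every monograph* is a matrix argument; only *one lawyer* is modified by the relative clause *who endorsed a poem*, so the RC island is irrelevant to the target quantifier.
With no island boundary between them, the object can take inverse scope over the subject via ordinary QR within the clause.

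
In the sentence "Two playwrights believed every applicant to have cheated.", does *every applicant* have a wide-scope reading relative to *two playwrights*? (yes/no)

Yes

*every applicant* is the subject of an ECM infinitive — the infinitival complement of an ECM verb is not a scope island, so *every applicant* can raise into the matrix clause.
With no island boundary between them, the object can take inverse scope over the subject via ordinary QR within the clause.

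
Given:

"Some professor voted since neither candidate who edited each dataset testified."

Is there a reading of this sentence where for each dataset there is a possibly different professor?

This is the *each dataset* > *some professor* reading.
Structurally, *each dataset* is inside the relative clause *who edited each dataset*, which is itself inside the adjunct *since neither candidate who edited each dataset testified*.
The quantifier would have to escape first the RC and then the adjunct — two independent island violations.
There is no licit LF on which *each dataset* c-commands *some professor*.

No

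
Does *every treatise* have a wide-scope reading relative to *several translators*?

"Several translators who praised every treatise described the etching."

*every treatise* occurs within the relative clause *who praised every treatise*.
Relative clauses block scope extraction: QR cannot target a position outside the modified NP.
*every treatise* is confined to the island and cannot take scope over *several translators*.

No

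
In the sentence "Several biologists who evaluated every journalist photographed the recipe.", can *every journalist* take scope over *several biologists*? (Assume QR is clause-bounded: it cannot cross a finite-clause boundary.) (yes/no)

No

Structurally, *every journalist* is inside the relative clause *who evaluated every journalist*.
Relative clauses block scope extraction: QR cannot target a position outside the modified NP.
So *every journalist* cannot raise to a position above *several biologists*.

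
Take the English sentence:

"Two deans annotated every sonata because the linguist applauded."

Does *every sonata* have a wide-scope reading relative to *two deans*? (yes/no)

Yes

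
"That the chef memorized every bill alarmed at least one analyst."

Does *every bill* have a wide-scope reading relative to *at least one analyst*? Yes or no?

No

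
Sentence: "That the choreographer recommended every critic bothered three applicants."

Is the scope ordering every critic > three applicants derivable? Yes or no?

No

The target quantifier *every critic* is part of the sentential subject *that the choreographer recommended every critic*.
Clausal subjects are scope islands; QR from inside the subject into the matrix is barred.
*every critic* > *three applicants* would require crossing that boundary, which is illicit.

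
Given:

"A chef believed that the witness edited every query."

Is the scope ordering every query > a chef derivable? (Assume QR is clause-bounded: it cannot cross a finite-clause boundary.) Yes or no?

The DP *every query* is contained in the finite complement clause *that the witness edited every query*.
Given the clause-boundedness assumption, QR cannot cross the finite CP into the matrix.
*every query* is confined to the island and cannot take scope over *a chef*.
(Only the surface reading survives: one fixed chef with respect to all the relevant queries.)

No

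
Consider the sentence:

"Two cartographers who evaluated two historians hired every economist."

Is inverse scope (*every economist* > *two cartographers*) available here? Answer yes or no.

*every economist* sits in the matrix clause, not in the relative clause on *two cartographers*.
Nothing blocks QR of the lower DP to a position above the higher one, so inverse scope is available.
The sentence is scopally ambiguous between *two cartographers* > *every economist* and *every economist* > *two cartographers*.

Yes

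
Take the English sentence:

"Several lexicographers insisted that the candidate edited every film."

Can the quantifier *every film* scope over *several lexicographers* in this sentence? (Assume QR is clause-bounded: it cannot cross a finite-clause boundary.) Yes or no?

No

*every film* occurs within the finite complement clause *that the candidate edited every film*.
Finite CP is the ceiling for QR here, by assumption.
*every film* > *several lexicographers* would require crossing that boundary, which is illicit.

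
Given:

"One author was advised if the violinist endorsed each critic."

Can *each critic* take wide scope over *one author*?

The target quantifier *each critic* is part of the adjunct clause *if the violinist endorsed each critic*.
Adjunct clauses are scope islands: a quantifier inside an adjunct cannot raise into the matrix clause.
*each critic* > *one author* would require crossing that boundary, which is illicit.

No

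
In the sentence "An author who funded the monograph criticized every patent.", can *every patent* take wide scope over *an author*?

The relative clause *who funded the monograph* modifies *an author*, but *every patent* is not inside that relative clause — it is an argument of the matrix verb.
Ordinary QR to a clause-peripheral position gives the wide-scope LF for the lower DP.
So *every patent* > *an author* is among the available readings.

Yes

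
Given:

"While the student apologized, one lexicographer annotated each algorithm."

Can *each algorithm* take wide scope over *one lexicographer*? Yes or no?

The adjunct clause does not contain *each algorithm*, which is the matrix object.
Clause-internal QR can adjoin the lower DP above the subject, yielding the inverse reading.
So *each algorithm* > *one lexicographer* is among the available readings.

Yes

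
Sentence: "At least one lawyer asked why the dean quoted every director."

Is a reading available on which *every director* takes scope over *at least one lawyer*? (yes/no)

No

Structurally, *every director* is inside the embedded question *why the dean quoted every director*.
Embedded questions are wh-islands: a quantifier inside an indirect question cannot QR into the matrix clause.
There is no licit LF on which *every director* c-commands *at least one lawyer*.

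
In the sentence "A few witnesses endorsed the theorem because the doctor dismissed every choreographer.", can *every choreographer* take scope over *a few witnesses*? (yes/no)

No

Structurally, *every choreographer* is inside the adjunct clause *because the doctor dismissed every choreographer*.
Adverbial clauses are not L-marked, so they are barriers for QR — the quantifier cannot escape the adjunct.
There is no licit LF on which *every choreographer* c-commands *a few witnesses*.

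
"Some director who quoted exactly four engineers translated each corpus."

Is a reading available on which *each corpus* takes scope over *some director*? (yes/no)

*each corpus* is a matrix argument; only *some director* is modified by the relative clause *who quoted exactly four engineers*, so the RC island is irrelevant to the target quantifier.
No island intervenes, so both surface and inverse scope are derivable.

Yes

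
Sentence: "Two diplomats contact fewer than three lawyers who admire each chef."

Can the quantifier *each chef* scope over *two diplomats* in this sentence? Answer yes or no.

No

*each chef* sits inside the relative clause *who admire each chef* modifying *fewer than three lawyers*.
Relative clauses block scope extraction: QR cannot target a position outside the modified NP.
So the wide-scope reading for *each chef* is blocked.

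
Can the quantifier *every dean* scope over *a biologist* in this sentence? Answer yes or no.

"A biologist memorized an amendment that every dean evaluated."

The target quantifier *every dean* is part of the relative clause *that every dean evaluated* modifying *an amendment*.
The relative clause forms an island for QR, so the quantifier is confined to the head noun's restrictor.
So *every dean* cannot raise to a position above *a biologist*.

No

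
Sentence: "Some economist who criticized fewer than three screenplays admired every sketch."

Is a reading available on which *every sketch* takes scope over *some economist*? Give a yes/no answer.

Yes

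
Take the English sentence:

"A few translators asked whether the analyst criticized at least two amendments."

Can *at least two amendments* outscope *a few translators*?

The target quantifier *at least two amendments* is part of the embedded question *whether the analyst criticized at least two amendments*.
QR across an interrogative CP boundary is ruled out as a wh-island violation.
The inverse ordering *at least two amendments* > *a few translators* is therefore underivable.

No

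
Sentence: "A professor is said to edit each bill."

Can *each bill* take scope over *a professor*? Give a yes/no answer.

The matrix predicate is a raising verb, whose infinitival complement is not a scope island — *each bill* can QR into the matrix clause.
Nothing blocks QR of the lower DP to a position above the higher one, so inverse scope is available.

Yes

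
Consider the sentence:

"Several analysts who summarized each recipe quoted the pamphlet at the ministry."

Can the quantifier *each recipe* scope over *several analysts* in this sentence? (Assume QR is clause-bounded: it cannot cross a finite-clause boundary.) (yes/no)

The DP *each recipe* is contained in the relative clause *who summarized each recipe*.
Quantifiers inside a relative clause are trapped there; the RC boundary blocks QR.
So the wide-scope reading for *each recipe* is blocked.

No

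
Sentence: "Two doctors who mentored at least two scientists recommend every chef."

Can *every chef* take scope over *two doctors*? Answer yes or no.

*every chef* sits in the matrix clause, not in the relative clause on *two doctors*.
With no island boundary between them, the object can take inverse scope over the subject via ordinary QR within the clause.

Yes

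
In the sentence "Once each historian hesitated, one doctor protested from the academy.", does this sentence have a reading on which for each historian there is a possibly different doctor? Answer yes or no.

That reading corresponds to *each historian* > *one doctor*.
The DP *each historian* is contained in the adjunct clause *once each historian hesitated*.
Since the clause is an adjunct (not a complement), the Adjunct Condition blocks QR across its edge.
The ordering *each historian* > *one doctor* is therefore underivable.

No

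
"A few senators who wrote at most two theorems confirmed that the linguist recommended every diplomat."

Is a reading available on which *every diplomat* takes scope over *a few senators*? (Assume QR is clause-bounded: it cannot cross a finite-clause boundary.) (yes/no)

*every diplomat* occurs within the finite complement clause *that the linguist recommended every diplomat*.
QR is clause-bounded, so the finite complement is a scope island for the embedded quantifier.
*every diplomat* is confined to the island and cannot take scope over *a few senators*.

No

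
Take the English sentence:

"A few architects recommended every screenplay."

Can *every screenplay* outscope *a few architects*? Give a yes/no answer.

*a few architects* and *every screenplay* are co-arguments of the matrix verb, with nothing but a clause-internal boundary between them.
No island intervenes, so both surface and inverse scope are derivable.
Both orderings are possible: *a few architects* > *every screenplay* and *every screenplay* > *a few architects*.

Yes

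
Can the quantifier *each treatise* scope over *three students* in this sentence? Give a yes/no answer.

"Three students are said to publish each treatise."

Yes

*each treatise* is the object of the infinitival complement of a raising predicate; raising infinitives are transparent for QR, so the two DPs are in effect clausemates.
No island intervenes, so both surface and inverse scope are derivable.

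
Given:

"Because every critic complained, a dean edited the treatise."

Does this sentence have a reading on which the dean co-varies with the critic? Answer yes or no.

The described interpretation is the *every critic* > *a dean* scoping.
*every critic* occurs within the adjunct clause *because every critic complained*.
Adverbial clauses are not L-marked, so they are barriers for QR — the quantifier cannot escape the adjunct.
There is no licit LF on which *every critic* c-commands *a dean*.

No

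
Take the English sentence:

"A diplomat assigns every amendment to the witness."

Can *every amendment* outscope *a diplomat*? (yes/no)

Yes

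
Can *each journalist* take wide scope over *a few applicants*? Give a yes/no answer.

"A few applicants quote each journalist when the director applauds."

Yes

*each journalist* is a matrix argument; the adjunct is an island but the target quantifier is outside it.
No island intervenes, so both surface and inverse scope are derivable.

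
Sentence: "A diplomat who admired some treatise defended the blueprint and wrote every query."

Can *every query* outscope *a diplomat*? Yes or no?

No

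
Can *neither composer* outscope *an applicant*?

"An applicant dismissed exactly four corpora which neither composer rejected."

No

*neither composer* is embedded in the relative clause *which neither composer rejected* modifying *exactly four corpora*.
Relative clauses are scope islands: a quantifier cannot QR out of a relative clause to take scope in the matrix clause.
So the wide-scope reading for *neither composer* is blocked.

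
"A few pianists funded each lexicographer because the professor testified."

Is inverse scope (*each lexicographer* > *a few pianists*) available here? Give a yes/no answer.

Yes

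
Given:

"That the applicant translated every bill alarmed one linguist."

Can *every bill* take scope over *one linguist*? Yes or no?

The target quantifier *every bill* is part of the sentential subject *that the applicant translated every bill*.
The subject-island constraint blocks QR out of a clausal subject.
The ordering *every bill* > *one linguist* is therefore underivable.

No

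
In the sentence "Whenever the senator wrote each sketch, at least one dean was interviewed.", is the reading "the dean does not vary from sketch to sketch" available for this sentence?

Yes

The described interpretation is the *at least one dean* > *each sketch* scoping.
Nothing needs to raise out of an island for *at least one dean* > *each sketch*: *at least one dean* takes scope from its matrix position over the clause containing *each sketch*.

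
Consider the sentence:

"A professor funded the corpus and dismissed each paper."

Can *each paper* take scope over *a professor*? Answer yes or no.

No

*each paper* is embedded in one conjunct of the coordinate structure (*dismissed each paper*).
A quantifier cannot raise out of one conjunct of a coordination across the whole coordinate structure — the CSC applies to QR.
So the wide-scope reading for *each paper* is blocked.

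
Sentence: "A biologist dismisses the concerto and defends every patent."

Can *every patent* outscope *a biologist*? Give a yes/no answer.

*every patent* sits inside one conjunct of the coordinate structure (*defends every patent*).
QR out of a conjunct would have to apply non-ATB, which the CSC forbids.
*every patent* > *a biologist* would require crossing that boundary, which is illicit.

No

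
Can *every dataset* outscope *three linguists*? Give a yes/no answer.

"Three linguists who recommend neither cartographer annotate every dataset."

Yes

The RC *who recommend neither cartographer* is an island, but *every dataset* is not inside it — it is the matrix object, a clausemate of *three linguists*.
Clause-internal QR can adjoin the lower DP above the subject, yielding the inverse reading.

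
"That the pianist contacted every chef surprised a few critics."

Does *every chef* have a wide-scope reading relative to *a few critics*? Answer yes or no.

No

*every chef* sits inside the sentential subject *that the pianist contacted every chef*.
The Sentential Subject Constraint rules out raising the quantifier out of the that-clause subject.
*every chef* is confined to the island and cannot take scope over *a few critics*.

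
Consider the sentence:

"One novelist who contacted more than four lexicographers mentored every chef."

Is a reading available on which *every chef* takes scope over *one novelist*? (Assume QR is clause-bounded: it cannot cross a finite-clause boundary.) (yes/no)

*every chef* sits in the matrix clause, not in the relative clause on *one novelist*.
Clause-internal QR can adjoin the lower DP above the subject, yielding the inverse reading.

Yes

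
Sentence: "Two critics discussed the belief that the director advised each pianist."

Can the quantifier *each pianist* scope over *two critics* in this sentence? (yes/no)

No

*each pianist* occurs within the complex NP *the belief that the director advised each pianist*.
The complex NP is opaque for QR — the quantifier is frozen inside the noun's complement.
*each pianist* is confined to the island and cannot take scope over *two critics*.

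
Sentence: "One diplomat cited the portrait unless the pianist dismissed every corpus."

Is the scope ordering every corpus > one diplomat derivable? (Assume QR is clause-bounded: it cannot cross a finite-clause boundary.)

*every corpus* sits inside the adjunct clause *unless the pianist dismissed every corpus*.
Adverbial clauses are not L-marked, so they are barriers for QR — the quantifier cannot escape the adjunct.
So *every corpus* cannot raise to a position above *one diplomat*.

No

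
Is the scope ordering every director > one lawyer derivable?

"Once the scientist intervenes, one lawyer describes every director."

Yes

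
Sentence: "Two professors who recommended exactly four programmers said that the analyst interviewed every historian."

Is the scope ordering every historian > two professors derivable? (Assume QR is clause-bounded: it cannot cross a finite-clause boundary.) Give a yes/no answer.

*every historian* occurs within the finite complement clause *that the analyst interviewed every historian*.
Under clause-bounded QR, a quantifier in an embedded finite clause cannot raise into the matrix clause.
Hence only narrow scope for *every historian* (under *two professors*) survives.

No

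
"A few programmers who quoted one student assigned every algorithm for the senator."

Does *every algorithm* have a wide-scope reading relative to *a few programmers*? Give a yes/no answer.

Yes

The RC *who quoted one student* is an island, but *every algorithm* is not inside it — it is the matrix object, a clausemate of *a few programmers*.
Ordinary QR to a clause-peripheral position gives the wide-scope LF for the lower DP.
Both orderings are possible: *a few programmers* > *every algorithm* and *every algorithm* > *a few programmers*.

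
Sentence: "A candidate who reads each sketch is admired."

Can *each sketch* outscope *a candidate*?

No

The DP *each sketch* is contained in the relative clause *who reads each sketch*.
The relative clause forms an island for QR, so the quantifier is confined to the head noun's restrictor.
So *each sketch* cannot raise high enough to outscope *a candidate*; only the surface ordering *a candidate* > *each sketch* is available.
(Only the surface reading survives: one fixed candidate with respect to all the relevant sketches.)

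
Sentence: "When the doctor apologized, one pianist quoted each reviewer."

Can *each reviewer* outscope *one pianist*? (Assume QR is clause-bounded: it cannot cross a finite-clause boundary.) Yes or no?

The adjunct island is irrelevant here — *each reviewer* and *one pianist* are both in the matrix clause.
Since no island is crossed, the inverse ordering is licensed alongside surface scope.
The sentence is scopally ambiguous between *one pianist* > *each reviewer* and *each reviewer* > *one pianist*.

Yes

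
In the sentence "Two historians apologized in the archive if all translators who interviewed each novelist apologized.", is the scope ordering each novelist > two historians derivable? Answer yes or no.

*each novelist* is embedded in the relative clause *who interviewed each novelist*, which is itself inside the adjunct *if all translators who interviewed each novelist apologized*.
Both the relative clause and the enclosing adjunct are scope islands; QR cannot cross either.
So the wide-scope reading for *each novelist* is blocked.

No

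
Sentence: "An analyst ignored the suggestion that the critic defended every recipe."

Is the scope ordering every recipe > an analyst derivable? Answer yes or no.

No

*every recipe* sits inside the complex NP *the suggestion that the critic defended every recipe*.
The complex NP is opaque for QR — the quantifier is frozen inside the noun's complement.
Hence only narrow scope for *every recipe* (under *an analyst*) survives.
(Only the surface reading survives: one fixed analyst with respect to all the relevant recipes.)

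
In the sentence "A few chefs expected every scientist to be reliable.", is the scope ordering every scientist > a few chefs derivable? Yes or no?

*every scientist* is an ECM subject; ECM complements are not islands, and the embedded quantifier may take matrix scope.
With no island boundary between them, the object can take inverse scope over the subject via ordinary QR within the clause.
The sentence is scopally ambiguous between *a few chefs* > *every scientist* and *every scientist* > *a few chefs*.

Yes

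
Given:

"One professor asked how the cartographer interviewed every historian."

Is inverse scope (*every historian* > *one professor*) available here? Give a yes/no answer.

Structurally, *every historian* is inside the embedded question *how the cartographer interviewed every historian*.
Embedded questions are wh-islands: a quantifier inside an indirect question cannot QR into the matrix clause.
So *every historian* cannot raise high enough to outscope *one professor*; only the surface ordering *one professor* > *every historian* is available.

No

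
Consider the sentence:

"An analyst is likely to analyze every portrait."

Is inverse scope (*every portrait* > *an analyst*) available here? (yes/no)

The matrix predicate is a raising verb, whose infinitival complement is not a scope island — *every portrait* can QR into the matrix clause.
Since no island is crossed, the inverse ordering is licensed alongside surface scope.
The sentence is scopally ambiguous between *an analyst* > *every portrait* and *every portrait* > *an analyst*.

Yes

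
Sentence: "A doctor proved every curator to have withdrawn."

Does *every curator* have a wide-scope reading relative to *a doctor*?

ECM infinitives lack a CP barrier, so *every curator* can QR over the matrix subject *a doctor*.
Clause-internal QR can adjoin the lower DP above the subject, yielding the inverse reading.

Yes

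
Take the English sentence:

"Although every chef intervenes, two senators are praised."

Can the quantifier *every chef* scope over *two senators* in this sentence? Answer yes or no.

No

The target quantifier *every chef* is part of the adjunct clause *although every chef intervenes*.
Adjunct clauses are scope islands: a quantifier inside an adjunct cannot raise into the matrix clause.
*every chef* > *two senators* would require crossing that boundary, which is illicit.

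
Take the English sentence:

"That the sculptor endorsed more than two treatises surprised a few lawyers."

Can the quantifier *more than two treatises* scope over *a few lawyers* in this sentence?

No

The target quantifier *more than two treatises* is part of the sentential subject *that the sculptor endorsed more than two treatises*.
The Sentential Subject Constraint rules out raising the quantifier out of the that-clause subject.
The ordering *more than two treatises* > *a few lawyers* is therefore underivable.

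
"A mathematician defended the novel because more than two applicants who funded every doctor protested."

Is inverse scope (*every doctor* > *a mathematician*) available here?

The target quantifier *every doctor* is part of the relative clause *who funded every doctor*, which is itself inside the adjunct *because more than two applicants who funded every doctor protested*.
The quantifier would have to escape first the RC and then the adjunct — two independent island violations.
So *every doctor* cannot raise to a position above *a mathematician*.

No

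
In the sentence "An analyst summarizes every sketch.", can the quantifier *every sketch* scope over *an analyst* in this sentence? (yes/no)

Yes

Both DPs are arguments of the same predicate; there is no clause or island boundary between them.
With no island boundary between them, the object can take inverse scope over the subject via ordinary QR within the clause.
Both orderings are possible: *an analyst* > *every sketch* and *every sketch* > *an analyst*.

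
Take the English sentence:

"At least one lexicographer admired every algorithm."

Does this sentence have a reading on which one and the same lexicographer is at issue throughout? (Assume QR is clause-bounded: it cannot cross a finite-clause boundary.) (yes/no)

Yes

This is the *at least one lexicographer* > *every algorithm* reading.
Surface scope (*at least one lexicographer* > *every algorithm*) is always derivable; islands only block QR, not in-situ interpretation.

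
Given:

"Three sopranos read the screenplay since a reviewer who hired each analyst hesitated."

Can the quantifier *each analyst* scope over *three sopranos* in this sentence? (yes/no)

*each analyst* is embedded in the relative clause *who hired each analyst*, which is itself inside the adjunct *since a reviewer who hired each analyst hesitated*.
Even if one barrier were somehow void, the other would still block QR.
There is no licit LF on which *each analyst* c-commands *three sopranos*.

No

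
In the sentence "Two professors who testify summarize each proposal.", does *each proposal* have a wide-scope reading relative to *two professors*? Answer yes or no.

Yes

The relative clause *who testify* modifies *two professors*, but *each proposal* is not inside that relative clause — it is an argument of the matrix verb.
Ordinary QR to a clause-peripheral position gives the wide-scope LF for the lower DP.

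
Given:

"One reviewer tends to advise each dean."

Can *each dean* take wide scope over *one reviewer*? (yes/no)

Yes

Raising constructions are monoclausal for scope purposes; *each dean* is not separated from *one reviewer* by any island.
Ordinary QR to a clause-peripheral position gives the wide-scope LF for the lower DP.
The sentence is scopally ambiguous between *one reviewer* > *each dean* and *each dean* > *one reviewer*.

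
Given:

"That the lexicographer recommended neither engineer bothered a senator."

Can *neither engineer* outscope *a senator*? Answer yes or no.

The target quantifier *neither engineer* is part of the sentential subject *that the lexicographer recommended neither engineer*.
Subjects — clausal subjects included — are islands for extraction, and QR is no exception.
*neither engineer* > *a senator* would require crossing that boundary, which is illicit.

No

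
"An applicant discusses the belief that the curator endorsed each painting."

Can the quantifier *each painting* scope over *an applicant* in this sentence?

The DP *each painting* is contained in the complex NP *the belief that the curator endorsed each painting*.
Noun-complement clauses are scope islands (the Complex NP Constraint): a quantifier inside one cannot scope into the matrix.
The inverse ordering *each painting* > *an applicant* is therefore underivable.

No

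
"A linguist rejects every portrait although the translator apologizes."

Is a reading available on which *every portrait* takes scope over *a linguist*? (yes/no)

Yes

Although there is an adjunct clause, *every portrait* is in the main clause, not inside the adjunct.
With no island boundary between them, the object can take inverse scope over the subject via ordinary QR within the clause.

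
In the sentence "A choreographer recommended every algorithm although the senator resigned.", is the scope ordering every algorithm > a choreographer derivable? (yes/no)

Although there is an adjunct clause, *every algorithm* is in the main clause, not inside the adjunct.
QR within a single clause is free, so the lower quantifier may take scope over the higher one.

Yes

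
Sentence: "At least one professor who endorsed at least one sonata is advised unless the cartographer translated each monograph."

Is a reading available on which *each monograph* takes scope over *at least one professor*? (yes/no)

No

*each monograph* sits inside the adjunct clause *unless the cartographer translated each monograph*.
Adjunct clauses are scope islands: a quantifier inside an adjunct cannot raise into the matrix clause.
So the wide-scope reading for *each monograph* is blocked.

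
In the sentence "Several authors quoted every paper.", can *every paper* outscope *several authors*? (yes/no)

Yes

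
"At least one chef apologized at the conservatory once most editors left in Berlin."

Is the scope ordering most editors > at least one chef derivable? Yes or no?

No

Structurally, *most editors* is inside the adjunct clause *once most editors left in Berlin*.
Adjuncts are opaque for quantifier raising; a quantifier in an adjunct stays inside it.
So the wide-scope reading for *most editors* is blocked.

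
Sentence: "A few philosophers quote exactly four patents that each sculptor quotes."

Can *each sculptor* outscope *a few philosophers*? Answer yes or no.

No

The DP *each sculptor* is contained in the relative clause *that each sculptor quotes* modifying *exactly four patents*.
QR out of a relative clause is ruled out by the relative-clause island constraint.
The inverse ordering *each sculptor* > *a few philosophers* is therefore underivable.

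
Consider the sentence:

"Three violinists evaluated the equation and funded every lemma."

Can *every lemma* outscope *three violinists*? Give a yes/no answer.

No

*every lemma* is embedded in one conjunct of the coordinate structure (*funded every lemma*).
QR out of a conjunct would have to apply non-ATB, which the CSC forbids.
So *every lemma* cannot raise to a position above *three violinists*.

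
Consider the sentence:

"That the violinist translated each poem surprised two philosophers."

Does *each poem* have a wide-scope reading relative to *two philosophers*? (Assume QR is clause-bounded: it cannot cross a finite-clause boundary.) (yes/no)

*each poem* occurs within the sentential subject *that the violinist translated each poem*.
Sentential subjects are islands: a quantifier inside the subject clause cannot raise over the matrix predicate.
So *each poem* cannot raise to a position above *two philosophers*.

No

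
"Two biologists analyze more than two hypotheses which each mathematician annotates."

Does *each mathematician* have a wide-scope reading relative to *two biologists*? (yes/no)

No

Structurally, *each mathematician* is inside the relative clause *which each mathematician annotates* modifying *more than two hypotheses*.
A relative clause is a scope island — quantifier raising cannot cross its boundary.
*each mathematician* > *two biologists* would require crossing that boundary, which is illicit.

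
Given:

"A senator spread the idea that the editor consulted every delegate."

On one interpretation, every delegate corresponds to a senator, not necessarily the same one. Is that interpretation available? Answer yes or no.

No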